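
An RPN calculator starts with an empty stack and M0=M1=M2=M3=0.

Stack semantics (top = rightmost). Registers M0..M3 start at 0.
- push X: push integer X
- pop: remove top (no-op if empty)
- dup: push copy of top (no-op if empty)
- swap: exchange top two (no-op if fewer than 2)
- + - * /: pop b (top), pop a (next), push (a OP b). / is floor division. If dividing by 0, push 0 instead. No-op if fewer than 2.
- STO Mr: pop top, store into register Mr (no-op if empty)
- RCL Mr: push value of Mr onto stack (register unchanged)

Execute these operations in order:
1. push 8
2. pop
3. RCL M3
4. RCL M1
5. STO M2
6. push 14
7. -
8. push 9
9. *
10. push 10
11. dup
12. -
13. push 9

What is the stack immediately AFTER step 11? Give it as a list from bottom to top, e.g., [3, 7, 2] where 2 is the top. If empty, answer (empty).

After op 1 (push 8): stack=[8] mem=[0,0,0,0]
After op 2 (pop): stack=[empty] mem=[0,0,0,0]
After op 3 (RCL M3): stack=[0] mem=[0,0,0,0]
After op 4 (RCL M1): stack=[0,0] mem=[0,0,0,0]
After op 5 (STO M2): stack=[0] mem=[0,0,0,0]
After op 6 (push 14): stack=[0,14] mem=[0,0,0,0]
After op 7 (-): stack=[-14] mem=[0,0,0,0]
After op 8 (push 9): stack=[-14,9] mem=[0,0,0,0]
After op 9 (*): stack=[-126] mem=[0,0,0,0]
After op 10 (push 10): stack=[-126,10] mem=[0,0,0,0]
After op 11 (dup): stack=[-126,10,10] mem=[0,0,0,0]

[-126, 10, 10]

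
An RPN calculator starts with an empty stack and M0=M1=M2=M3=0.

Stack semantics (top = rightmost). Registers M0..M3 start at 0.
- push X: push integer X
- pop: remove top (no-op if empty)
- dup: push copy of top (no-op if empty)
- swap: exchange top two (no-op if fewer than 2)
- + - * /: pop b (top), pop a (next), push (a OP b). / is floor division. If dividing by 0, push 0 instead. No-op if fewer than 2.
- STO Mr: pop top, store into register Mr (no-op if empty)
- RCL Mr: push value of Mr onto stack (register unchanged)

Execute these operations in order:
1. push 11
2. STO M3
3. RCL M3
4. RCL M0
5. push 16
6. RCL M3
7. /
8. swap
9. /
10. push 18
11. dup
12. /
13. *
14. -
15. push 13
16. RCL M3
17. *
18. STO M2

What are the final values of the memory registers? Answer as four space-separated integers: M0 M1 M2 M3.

After op 1 (push 11): stack=[11] mem=[0,0,0,0]
After op 2 (STO M3): stack=[empty] mem=[0,0,0,11]
After op 3 (RCL M3): stack=[11] mem=[0,0,0,11]
After op 4 (RCL M0): stack=[11,0] mem=[0,0,0,11]
After op 5 (push 16): stack=[11,0,16] mem=[0,0,0,11]
After op 6 (RCL M3): stack=[11,0,16,11] mem=[0,0,0,11]
After op 7 (/): stack=[11,0,1] mem=[0,0,0,11]
After op 8 (swap): stack=[11,1,0] mem=[0,0,0,11]
After op 9 (/): stack=[11,0] mem=[0,0,0,11]
After op 10 (push 18): stack=[11,0,18] mem=[0,0,0,11]
After op 11 (dup): stack=[11,0,18,18] mem=[0,0,0,11]
After op 12 (/): stack=[11,0,1] mem=[0,0,0,11]
After op 13 (*): stack=[11,0] mem=[0,0,0,11]
After op 14 (-): stack=[11] mem=[0,0,0,11]
After op 15 (push 13): stack=[11,13] mem=[0,0,0,11]
After op 16 (RCL M3): stack=[11,13,11] mem=[0,0,0,11]
After op 17 (*): stack=[11,143] mem=[0,0,0,11]
After op 18 (STO M2): stack=[11] mem=[0,0,143,11]

Answer: 0 0 143 11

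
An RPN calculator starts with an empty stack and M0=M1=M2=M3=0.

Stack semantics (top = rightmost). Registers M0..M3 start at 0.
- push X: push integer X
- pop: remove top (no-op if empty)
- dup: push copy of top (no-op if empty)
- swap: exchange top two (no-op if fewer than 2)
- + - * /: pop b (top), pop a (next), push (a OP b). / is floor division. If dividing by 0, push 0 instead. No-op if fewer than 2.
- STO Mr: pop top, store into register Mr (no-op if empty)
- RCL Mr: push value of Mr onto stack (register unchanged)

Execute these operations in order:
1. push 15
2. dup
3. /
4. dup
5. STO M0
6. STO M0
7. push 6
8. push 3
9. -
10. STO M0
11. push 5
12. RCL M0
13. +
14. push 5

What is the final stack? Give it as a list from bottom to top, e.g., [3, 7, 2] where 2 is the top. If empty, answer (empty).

Answer: [8, 5]

Derivation:
After op 1 (push 15): stack=[15] mem=[0,0,0,0]
After op 2 (dup): stack=[15,15] mem=[0,0,0,0]
After op 3 (/): stack=[1] mem=[0,0,0,0]
After op 4 (dup): stack=[1,1] mem=[0,0,0,0]
After op 5 (STO M0): stack=[1] mem=[1,0,0,0]
After op 6 (STO M0): stack=[empty] mem=[1,0,0,0]
After op 7 (push 6): stack=[6] mem=[1,0,0,0]
After op 8 (push 3): stack=[6,3] mem=[1,0,0,0]
After op 9 (-): stack=[3] mem=[1,0,0,0]
After op 10 (STO M0): stack=[empty] mem=[3,0,0,0]
After op 11 (push 5): stack=[5] mem=[3,0,0,0]
After op 12 (RCL M0): stack=[5,3] mem=[3,0,0,0]
After op 13 (+): stack=[8] mem=[3,0,0,0]
After op 14 (push 5): stack=[8,5] mem=[3,0,0,0]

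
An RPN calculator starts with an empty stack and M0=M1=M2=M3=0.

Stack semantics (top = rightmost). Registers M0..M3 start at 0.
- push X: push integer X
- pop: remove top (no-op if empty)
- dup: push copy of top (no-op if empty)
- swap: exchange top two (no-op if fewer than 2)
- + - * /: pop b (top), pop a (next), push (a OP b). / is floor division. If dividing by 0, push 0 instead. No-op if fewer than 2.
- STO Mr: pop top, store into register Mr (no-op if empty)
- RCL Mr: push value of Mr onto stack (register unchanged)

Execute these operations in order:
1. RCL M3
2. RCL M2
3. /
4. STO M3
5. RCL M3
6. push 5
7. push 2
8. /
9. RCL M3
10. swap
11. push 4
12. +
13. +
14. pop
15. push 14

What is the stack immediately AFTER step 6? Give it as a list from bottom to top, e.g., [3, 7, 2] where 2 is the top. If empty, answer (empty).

After op 1 (RCL M3): stack=[0] mem=[0,0,0,0]
After op 2 (RCL M2): stack=[0,0] mem=[0,0,0,0]
After op 3 (/): stack=[0] mem=[0,0,0,0]
After op 4 (STO M3): stack=[empty] mem=[0,0,0,0]
After op 5 (RCL M3): stack=[0] mem=[0,0,0,0]
After op 6 (push 5): stack=[0,5] mem=[0,0,0,0]

[0, 5]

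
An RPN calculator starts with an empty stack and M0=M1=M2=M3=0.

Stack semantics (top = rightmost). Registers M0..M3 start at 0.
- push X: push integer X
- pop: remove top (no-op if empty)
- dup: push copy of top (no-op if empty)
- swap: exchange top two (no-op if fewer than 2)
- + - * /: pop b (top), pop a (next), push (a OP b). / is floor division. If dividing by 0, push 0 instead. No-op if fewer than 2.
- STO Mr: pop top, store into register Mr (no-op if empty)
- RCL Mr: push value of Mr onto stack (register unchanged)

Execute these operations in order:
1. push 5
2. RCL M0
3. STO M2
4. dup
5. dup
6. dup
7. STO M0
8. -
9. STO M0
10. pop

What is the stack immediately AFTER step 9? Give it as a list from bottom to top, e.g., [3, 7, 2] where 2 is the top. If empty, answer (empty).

After op 1 (push 5): stack=[5] mem=[0,0,0,0]
After op 2 (RCL M0): stack=[5,0] mem=[0,0,0,0]
After op 3 (STO M2): stack=[5] mem=[0,0,0,0]
After op 4 (dup): stack=[5,5] mem=[0,0,0,0]
After op 5 (dup): stack=[5,5,5] mem=[0,0,0,0]
After op 6 (dup): stack=[5,5,5,5] mem=[0,0,0,0]
After op 7 (STO M0): stack=[5,5,5] mem=[5,0,0,0]
After op 8 (-): stack=[5,0] mem=[5,0,0,0]
After op 9 (STO M0): stack=[5] mem=[0,0,0,0]

[5]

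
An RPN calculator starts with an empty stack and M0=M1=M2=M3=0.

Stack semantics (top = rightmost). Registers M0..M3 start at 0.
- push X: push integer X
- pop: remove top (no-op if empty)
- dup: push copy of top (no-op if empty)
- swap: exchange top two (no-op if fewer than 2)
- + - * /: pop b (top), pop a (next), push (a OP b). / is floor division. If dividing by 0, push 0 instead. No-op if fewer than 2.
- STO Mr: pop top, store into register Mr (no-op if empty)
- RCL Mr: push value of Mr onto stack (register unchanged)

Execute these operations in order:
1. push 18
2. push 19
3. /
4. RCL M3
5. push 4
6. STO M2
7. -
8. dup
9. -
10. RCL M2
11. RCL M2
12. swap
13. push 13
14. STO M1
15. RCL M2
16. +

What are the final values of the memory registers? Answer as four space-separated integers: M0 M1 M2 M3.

After op 1 (push 18): stack=[18] mem=[0,0,0,0]
After op 2 (push 19): stack=[18,19] mem=[0,0,0,0]
After op 3 (/): stack=[0] mem=[0,0,0,0]
After op 4 (RCL M3): stack=[0,0] mem=[0,0,0,0]
After op 5 (push 4): stack=[0,0,4] mem=[0,0,0,0]
After op 6 (STO M2): stack=[0,0] mem=[0,0,4,0]
After op 7 (-): stack=[0] mem=[0,0,4,0]
After op 8 (dup): stack=[0,0] mem=[0,0,4,0]
After op 9 (-): stack=[0] mem=[0,0,4,0]
After op 10 (RCL M2): stack=[0,4] mem=[0,0,4,0]
After op 11 (RCL M2): stack=[0,4,4] mem=[0,0,4,0]
After op 12 (swap): stack=[0,4,4] mem=[0,0,4,0]
After op 13 (push 13): stack=[0,4,4,13] mem=[0,0,4,0]
After op 14 (STO M1): stack=[0,4,4] mem=[0,13,4,0]
After op 15 (RCL M2): stack=[0,4,4,4] mem=[0,13,4,0]
After op 16 (+): stack=[0,4,8] mem=[0,13,4,0]

Answer: 0 13 4 0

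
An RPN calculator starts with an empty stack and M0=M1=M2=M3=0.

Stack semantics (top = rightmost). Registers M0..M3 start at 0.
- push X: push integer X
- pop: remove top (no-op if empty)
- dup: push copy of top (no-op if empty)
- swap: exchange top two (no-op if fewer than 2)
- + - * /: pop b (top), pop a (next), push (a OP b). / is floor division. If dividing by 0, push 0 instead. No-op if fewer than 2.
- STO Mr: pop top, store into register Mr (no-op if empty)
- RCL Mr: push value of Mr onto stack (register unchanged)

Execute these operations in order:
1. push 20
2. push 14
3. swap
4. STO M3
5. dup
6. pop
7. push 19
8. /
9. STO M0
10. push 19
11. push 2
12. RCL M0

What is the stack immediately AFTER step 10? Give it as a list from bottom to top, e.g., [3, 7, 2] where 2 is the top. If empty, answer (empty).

After op 1 (push 20): stack=[20] mem=[0,0,0,0]
After op 2 (push 14): stack=[20,14] mem=[0,0,0,0]
After op 3 (swap): stack=[14,20] mem=[0,0,0,0]
After op 4 (STO M3): stack=[14] mem=[0,0,0,20]
After op 5 (dup): stack=[14,14] mem=[0,0,0,20]
After op 6 (pop): stack=[14] mem=[0,0,0,20]
After op 7 (push 19): stack=[14,19] mem=[0,0,0,20]
After op 8 (/): stack=[0] mem=[0,0,0,20]
After op 9 (STO M0): stack=[empty] mem=[0,0,0,20]
After op 10 (push 19): stack=[19] mem=[0,0,0,20]

[19]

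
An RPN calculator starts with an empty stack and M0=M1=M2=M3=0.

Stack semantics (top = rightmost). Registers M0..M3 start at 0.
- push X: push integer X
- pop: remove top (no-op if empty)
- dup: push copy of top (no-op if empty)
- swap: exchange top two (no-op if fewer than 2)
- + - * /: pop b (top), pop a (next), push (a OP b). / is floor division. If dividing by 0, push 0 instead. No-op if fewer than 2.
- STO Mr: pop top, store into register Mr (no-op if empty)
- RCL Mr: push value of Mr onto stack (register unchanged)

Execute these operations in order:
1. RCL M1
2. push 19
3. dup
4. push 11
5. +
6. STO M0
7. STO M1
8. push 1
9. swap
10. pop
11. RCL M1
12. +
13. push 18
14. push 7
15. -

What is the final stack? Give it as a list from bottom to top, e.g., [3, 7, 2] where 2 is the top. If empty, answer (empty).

After op 1 (RCL M1): stack=[0] mem=[0,0,0,0]
After op 2 (push 19): stack=[0,19] mem=[0,0,0,0]
After op 3 (dup): stack=[0,19,19] mem=[0,0,0,0]
After op 4 (push 11): stack=[0,19,19,11] mem=[0,0,0,0]
After op 5 (+): stack=[0,19,30] mem=[0,0,0,0]
After op 6 (STO M0): stack=[0,19] mem=[30,0,0,0]
After op 7 (STO M1): stack=[0] mem=[30,19,0,0]
After op 8 (push 1): stack=[0,1] mem=[30,19,0,0]
After op 9 (swap): stack=[1,0] mem=[30,19,0,0]
After op 10 (pop): stack=[1] mem=[30,19,0,0]
After op 11 (RCL M1): stack=[1,19] mem=[30,19,0,0]
After op 12 (+): stack=[20] mem=[30,19,0,0]
After op 13 (push 18): stack=[20,18] mem=[30,19,0,0]
After op 14 (push 7): stack=[20,18,7] mem=[30,19,0,0]
After op 15 (-): stack=[20,11] mem=[30,19,0,0]

Answer: [20, 11]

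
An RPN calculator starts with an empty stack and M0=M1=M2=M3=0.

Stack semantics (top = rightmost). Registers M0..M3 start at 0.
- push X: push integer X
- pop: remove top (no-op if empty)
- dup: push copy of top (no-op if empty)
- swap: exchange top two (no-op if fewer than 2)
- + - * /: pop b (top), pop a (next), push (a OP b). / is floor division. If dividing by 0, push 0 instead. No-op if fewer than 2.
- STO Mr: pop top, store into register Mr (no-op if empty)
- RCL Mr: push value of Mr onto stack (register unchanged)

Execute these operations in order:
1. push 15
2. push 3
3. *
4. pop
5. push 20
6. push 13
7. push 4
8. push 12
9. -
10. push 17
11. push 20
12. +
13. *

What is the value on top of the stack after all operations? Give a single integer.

Answer: -296

Derivation:
After op 1 (push 15): stack=[15] mem=[0,0,0,0]
After op 2 (push 3): stack=[15,3] mem=[0,0,0,0]
After op 3 (*): stack=[45] mem=[0,0,0,0]
After op 4 (pop): stack=[empty] mem=[0,0,0,0]
After op 5 (push 20): stack=[20] mem=[0,0,0,0]
After op 6 (push 13): stack=[20,13] mem=[0,0,0,0]
After op 7 (push 4): stack=[20,13,4] mem=[0,0,0,0]
After op 8 (push 12): stack=[20,13,4,12] mem=[0,0,0,0]
After op 9 (-): stack=[20,13,-8] mem=[0,0,0,0]
After op 10 (push 17): stack=[20,13,-8,17] mem=[0,0,0,0]
After op 11 (push 20): stack=[20,13,-8,17,20] mem=[0,0,0,0]
After op 12 (+): stack=[20,13,-8,37] mem=[0,0,0,0]
After op 13 (*): stack=[20,13,-296] mem=[0,0,0,0]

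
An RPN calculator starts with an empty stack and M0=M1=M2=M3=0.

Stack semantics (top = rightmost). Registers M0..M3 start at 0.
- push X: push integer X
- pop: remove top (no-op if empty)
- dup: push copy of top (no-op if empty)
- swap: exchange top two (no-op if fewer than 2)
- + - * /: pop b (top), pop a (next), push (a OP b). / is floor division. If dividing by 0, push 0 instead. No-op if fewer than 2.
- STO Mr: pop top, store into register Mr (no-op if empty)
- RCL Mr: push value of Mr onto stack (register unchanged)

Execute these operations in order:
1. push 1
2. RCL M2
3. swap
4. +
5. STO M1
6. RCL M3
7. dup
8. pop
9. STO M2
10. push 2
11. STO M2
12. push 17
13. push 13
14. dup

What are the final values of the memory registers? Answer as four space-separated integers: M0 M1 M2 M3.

Answer: 0 1 2 0

Derivation:
After op 1 (push 1): stack=[1] mem=[0,0,0,0]
After op 2 (RCL M2): stack=[1,0] mem=[0,0,0,0]
After op 3 (swap): stack=[0,1] mem=[0,0,0,0]
After op 4 (+): stack=[1] mem=[0,0,0,0]
After op 5 (STO M1): stack=[empty] mem=[0,1,0,0]
After op 6 (RCL M3): stack=[0] mem=[0,1,0,0]
After op 7 (dup): stack=[0,0] mem=[0,1,0,0]
After op 8 (pop): stack=[0] mem=[0,1,0,0]
After op 9 (STO M2): stack=[empty] mem=[0,1,0,0]
After op 10 (push 2): stack=[2] mem=[0,1,0,0]
After op 11 (STO M2): stack=[empty] mem=[0,1,2,0]
After op 12 (push 17): stack=[17] mem=[0,1,2,0]
After op 13 (push 13): stack=[17,13] mem=[0,1,2,0]
After op 14 (dup): stack=[17,13,13] mem=[0,1,2,0]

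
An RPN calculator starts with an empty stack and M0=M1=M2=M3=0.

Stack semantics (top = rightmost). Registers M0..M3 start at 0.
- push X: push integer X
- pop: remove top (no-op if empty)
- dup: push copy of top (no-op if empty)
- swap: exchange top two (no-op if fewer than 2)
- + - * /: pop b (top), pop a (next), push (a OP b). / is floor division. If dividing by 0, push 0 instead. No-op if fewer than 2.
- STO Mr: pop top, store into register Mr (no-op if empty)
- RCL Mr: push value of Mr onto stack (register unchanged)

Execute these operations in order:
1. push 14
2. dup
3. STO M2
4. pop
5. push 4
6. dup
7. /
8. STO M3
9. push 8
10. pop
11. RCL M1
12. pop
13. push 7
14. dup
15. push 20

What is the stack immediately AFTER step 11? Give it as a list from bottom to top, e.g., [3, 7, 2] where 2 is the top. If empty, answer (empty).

After op 1 (push 14): stack=[14] mem=[0,0,0,0]
After op 2 (dup): stack=[14,14] mem=[0,0,0,0]
After op 3 (STO M2): stack=[14] mem=[0,0,14,0]
After op 4 (pop): stack=[empty] mem=[0,0,14,0]
After op 5 (push 4): stack=[4] mem=[0,0,14,0]
After op 6 (dup): stack=[4,4] mem=[0,0,14,0]
After op 7 (/): stack=[1] mem=[0,0,14,0]
After op 8 (STO M3): stack=[empty] mem=[0,0,14,1]
After op 9 (push 8): stack=[8] mem=[0,0,14,1]
After op 10 (pop): stack=[empty] mem=[0,0,14,1]
After op 11 (RCL M1): stack=[0] mem=[0,0,14,1]

[0]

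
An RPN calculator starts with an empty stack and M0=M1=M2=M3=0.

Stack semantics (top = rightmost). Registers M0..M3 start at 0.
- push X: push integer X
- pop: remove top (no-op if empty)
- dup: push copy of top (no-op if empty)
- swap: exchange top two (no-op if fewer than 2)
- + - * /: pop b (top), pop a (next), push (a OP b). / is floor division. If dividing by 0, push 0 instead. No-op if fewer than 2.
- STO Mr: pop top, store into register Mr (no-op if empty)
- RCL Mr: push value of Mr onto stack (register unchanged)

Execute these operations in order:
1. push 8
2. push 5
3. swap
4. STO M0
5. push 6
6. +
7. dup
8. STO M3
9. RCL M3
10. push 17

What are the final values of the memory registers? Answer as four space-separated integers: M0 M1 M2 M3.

After op 1 (push 8): stack=[8] mem=[0,0,0,0]
After op 2 (push 5): stack=[8,5] mem=[0,0,0,0]
After op 3 (swap): stack=[5,8] mem=[0,0,0,0]
After op 4 (STO M0): stack=[5] mem=[8,0,0,0]
After op 5 (push 6): stack=[5,6] mem=[8,0,0,0]
After op 6 (+): stack=[11] mem=[8,0,0,0]
After op 7 (dup): stack=[11,11] mem=[8,0,0,0]
After op 8 (STO M3): stack=[11] mem=[8,0,0,11]
After op 9 (RCL M3): stack=[11,11] mem=[8,0,0,11]
After op 10 (push 17): stack=[11,11,17] mem=[8,0,0,11]

Answer: 8 0 0 11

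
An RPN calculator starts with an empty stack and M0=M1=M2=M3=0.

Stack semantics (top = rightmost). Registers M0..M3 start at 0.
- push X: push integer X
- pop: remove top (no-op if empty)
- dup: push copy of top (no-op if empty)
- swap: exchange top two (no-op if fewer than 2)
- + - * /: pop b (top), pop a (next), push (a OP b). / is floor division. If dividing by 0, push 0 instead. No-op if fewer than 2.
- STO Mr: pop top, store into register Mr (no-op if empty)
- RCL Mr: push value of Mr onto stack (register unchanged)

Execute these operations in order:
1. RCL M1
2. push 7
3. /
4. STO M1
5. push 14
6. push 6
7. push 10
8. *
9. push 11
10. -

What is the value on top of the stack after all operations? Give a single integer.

Answer: 49

Derivation:
After op 1 (RCL M1): stack=[0] mem=[0,0,0,0]
After op 2 (push 7): stack=[0,7] mem=[0,0,0,0]
After op 3 (/): stack=[0] mem=[0,0,0,0]
After op 4 (STO M1): stack=[empty] mem=[0,0,0,0]
After op 5 (push 14): stack=[14] mem=[0,0,0,0]
After op 6 (push 6): stack=[14,6] mem=[0,0,0,0]
After op 7 (push 10): stack=[14,6,10] mem=[0,0,0,0]
After op 8 (*): stack=[14,60] mem=[0,0,0,0]
After op 9 (push 11): stack=[14,60,11] mem=[0,0,0,0]
After op 10 (-): stack=[14,49] mem=[0,0,0,0]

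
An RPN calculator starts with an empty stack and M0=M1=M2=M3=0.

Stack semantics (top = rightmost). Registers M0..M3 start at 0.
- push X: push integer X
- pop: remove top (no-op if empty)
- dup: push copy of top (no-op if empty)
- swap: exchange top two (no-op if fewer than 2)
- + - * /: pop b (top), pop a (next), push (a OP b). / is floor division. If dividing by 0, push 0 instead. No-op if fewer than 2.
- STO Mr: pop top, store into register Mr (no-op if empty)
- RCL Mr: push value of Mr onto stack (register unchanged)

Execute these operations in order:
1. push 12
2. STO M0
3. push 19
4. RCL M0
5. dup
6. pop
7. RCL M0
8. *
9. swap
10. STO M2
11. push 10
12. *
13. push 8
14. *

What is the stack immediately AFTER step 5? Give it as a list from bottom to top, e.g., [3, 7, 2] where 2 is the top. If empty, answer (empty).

After op 1 (push 12): stack=[12] mem=[0,0,0,0]
After op 2 (STO M0): stack=[empty] mem=[12,0,0,0]
After op 3 (push 19): stack=[19] mem=[12,0,0,0]
After op 4 (RCL M0): stack=[19,12] mem=[12,0,0,0]
After op 5 (dup): stack=[19,12,12] mem=[12,0,0,0]

[19, 12, 12]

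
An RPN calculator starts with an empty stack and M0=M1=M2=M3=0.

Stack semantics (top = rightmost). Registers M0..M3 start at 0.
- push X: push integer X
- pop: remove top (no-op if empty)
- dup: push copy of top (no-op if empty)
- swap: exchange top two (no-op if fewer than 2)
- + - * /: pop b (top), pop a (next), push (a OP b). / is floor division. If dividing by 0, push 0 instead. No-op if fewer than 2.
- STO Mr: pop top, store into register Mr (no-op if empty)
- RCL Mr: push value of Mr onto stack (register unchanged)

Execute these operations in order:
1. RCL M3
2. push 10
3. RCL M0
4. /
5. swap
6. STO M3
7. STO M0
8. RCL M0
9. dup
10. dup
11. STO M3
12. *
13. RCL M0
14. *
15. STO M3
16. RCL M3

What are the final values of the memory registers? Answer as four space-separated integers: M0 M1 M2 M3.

Answer: 0 0 0 0

Derivation:
After op 1 (RCL M3): stack=[0] mem=[0,0,0,0]
After op 2 (push 10): stack=[0,10] mem=[0,0,0,0]
After op 3 (RCL M0): stack=[0,10,0] mem=[0,0,0,0]
After op 4 (/): stack=[0,0] mem=[0,0,0,0]
After op 5 (swap): stack=[0,0] mem=[0,0,0,0]
After op 6 (STO M3): stack=[0] mem=[0,0,0,0]
After op 7 (STO M0): stack=[empty] mem=[0,0,0,0]
After op 8 (RCL M0): stack=[0] mem=[0,0,0,0]
After op 9 (dup): stack=[0,0] mem=[0,0,0,0]
After op 10 (dup): stack=[0,0,0] mem=[0,0,0,0]
After op 11 (STO M3): stack=[0,0] mem=[0,0,0,0]
After op 12 (*): stack=[0] mem=[0,0,0,0]
After op 13 (RCL M0): stack=[0,0] mem=[0,0,0,0]
After op 14 (*): stack=[0] mem=[0,0,0,0]
After op 15 (STO M3): stack=[empty] mem=[0,0,0,0]
After op 16 (RCL M3): stack=[0] mem=[0,0,0,0]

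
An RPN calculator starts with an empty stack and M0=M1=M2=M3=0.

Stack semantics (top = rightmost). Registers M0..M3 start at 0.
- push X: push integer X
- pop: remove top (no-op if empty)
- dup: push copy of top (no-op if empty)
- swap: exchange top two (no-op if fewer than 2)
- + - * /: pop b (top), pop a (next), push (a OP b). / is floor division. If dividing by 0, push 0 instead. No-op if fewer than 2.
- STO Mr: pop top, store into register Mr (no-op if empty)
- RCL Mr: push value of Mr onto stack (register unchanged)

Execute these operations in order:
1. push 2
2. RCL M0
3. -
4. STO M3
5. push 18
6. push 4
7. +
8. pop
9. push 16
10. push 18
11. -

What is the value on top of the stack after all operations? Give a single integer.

Answer: -2

Derivation:
After op 1 (push 2): stack=[2] mem=[0,0,0,0]
After op 2 (RCL M0): stack=[2,0] mem=[0,0,0,0]
After op 3 (-): stack=[2] mem=[0,0,0,0]
After op 4 (STO M3): stack=[empty] mem=[0,0,0,2]
After op 5 (push 18): stack=[18] mem=[0,0,0,2]
After op 6 (push 4): stack=[18,4] mem=[0,0,0,2]
After op 7 (+): stack=[22] mem=[0,0,0,2]
After op 8 (pop): stack=[empty] mem=[0,0,0,2]
After op 9 (push 16): stack=[16] mem=[0,0,0,2]
After op 10 (push 18): stack=[16,18] mem=[0,0,0,2]
After op 11 (-): stack=[-2] mem=[0,0,0,2]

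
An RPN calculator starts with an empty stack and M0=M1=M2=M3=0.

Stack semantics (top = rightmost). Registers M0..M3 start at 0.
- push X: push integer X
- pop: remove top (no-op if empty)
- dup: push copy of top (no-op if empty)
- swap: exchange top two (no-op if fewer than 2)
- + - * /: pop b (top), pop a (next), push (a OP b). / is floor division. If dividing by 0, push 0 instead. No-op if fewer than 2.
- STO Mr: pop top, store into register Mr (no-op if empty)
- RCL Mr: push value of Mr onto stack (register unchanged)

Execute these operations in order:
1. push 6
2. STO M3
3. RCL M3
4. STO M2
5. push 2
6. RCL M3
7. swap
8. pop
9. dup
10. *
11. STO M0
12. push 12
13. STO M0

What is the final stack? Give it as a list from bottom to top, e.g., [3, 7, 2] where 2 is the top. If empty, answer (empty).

After op 1 (push 6): stack=[6] mem=[0,0,0,0]
After op 2 (STO M3): stack=[empty] mem=[0,0,0,6]
After op 3 (RCL M3): stack=[6] mem=[0,0,0,6]
After op 4 (STO M2): stack=[empty] mem=[0,0,6,6]
After op 5 (push 2): stack=[2] mem=[0,0,6,6]
After op 6 (RCL M3): stack=[2,6] mem=[0,0,6,6]
After op 7 (swap): stack=[6,2] mem=[0,0,6,6]
After op 8 (pop): stack=[6] mem=[0,0,6,6]
After op 9 (dup): stack=[6,6] mem=[0,0,6,6]
After op 10 (*): stack=[36] mem=[0,0,6,6]
After op 11 (STO M0): stack=[empty] mem=[36,0,6,6]
After op 12 (push 12): stack=[12] mem=[36,0,6,6]
After op 13 (STO M0): stack=[empty] mem=[12,0,6,6]

Answer: (empty)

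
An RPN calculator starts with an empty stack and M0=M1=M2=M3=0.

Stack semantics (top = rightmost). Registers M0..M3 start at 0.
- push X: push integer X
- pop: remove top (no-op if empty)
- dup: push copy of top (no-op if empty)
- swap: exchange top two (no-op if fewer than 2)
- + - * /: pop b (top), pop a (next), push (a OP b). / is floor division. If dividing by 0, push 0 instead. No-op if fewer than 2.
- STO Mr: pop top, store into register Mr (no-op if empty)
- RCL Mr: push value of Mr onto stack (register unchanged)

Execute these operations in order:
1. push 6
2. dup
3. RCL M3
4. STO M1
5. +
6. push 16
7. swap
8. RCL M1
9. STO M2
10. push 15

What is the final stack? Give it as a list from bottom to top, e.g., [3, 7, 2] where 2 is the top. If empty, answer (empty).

Answer: [16, 12, 15]

Derivation:
After op 1 (push 6): stack=[6] mem=[0,0,0,0]
After op 2 (dup): stack=[6,6] mem=[0,0,0,0]
After op 3 (RCL M3): stack=[6,6,0] mem=[0,0,0,0]
After op 4 (STO M1): stack=[6,6] mem=[0,0,0,0]
After op 5 (+): stack=[12] mem=[0,0,0,0]
After op 6 (push 16): stack=[12,16] mem=[0,0,0,0]
After op 7 (swap): stack=[16,12] mem=[0,0,0,0]
After op 8 (RCL M1): stack=[16,12,0] mem=[0,0,0,0]
After op 9 (STO M2): stack=[16,12] mem=[0,0,0,0]
After op 10 (push 15): stack=[16,12,15] mem=[0,0,0,0]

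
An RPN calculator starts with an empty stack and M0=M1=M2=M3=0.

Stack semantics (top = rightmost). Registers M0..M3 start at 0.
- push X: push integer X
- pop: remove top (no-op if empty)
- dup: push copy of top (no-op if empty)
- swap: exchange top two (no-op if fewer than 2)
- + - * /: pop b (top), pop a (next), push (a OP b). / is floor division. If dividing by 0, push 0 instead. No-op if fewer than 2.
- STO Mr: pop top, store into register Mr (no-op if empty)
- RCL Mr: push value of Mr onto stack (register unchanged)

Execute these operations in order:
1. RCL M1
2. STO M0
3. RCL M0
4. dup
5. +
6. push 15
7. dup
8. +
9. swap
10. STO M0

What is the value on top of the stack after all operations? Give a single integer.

After op 1 (RCL M1): stack=[0] mem=[0,0,0,0]
After op 2 (STO M0): stack=[empty] mem=[0,0,0,0]
After op 3 (RCL M0): stack=[0] mem=[0,0,0,0]
After op 4 (dup): stack=[0,0] mem=[0,0,0,0]
After op 5 (+): stack=[0] mem=[0,0,0,0]
After op 6 (push 15): stack=[0,15] mem=[0,0,0,0]
After op 7 (dup): stack=[0,15,15] mem=[0,0,0,0]
After op 8 (+): stack=[0,30] mem=[0,0,0,0]
After op 9 (swap): stack=[30,0] mem=[0,0,0,0]
After op 10 (STO M0): stack=[30] mem=[0,0,0,0]

Answer: 30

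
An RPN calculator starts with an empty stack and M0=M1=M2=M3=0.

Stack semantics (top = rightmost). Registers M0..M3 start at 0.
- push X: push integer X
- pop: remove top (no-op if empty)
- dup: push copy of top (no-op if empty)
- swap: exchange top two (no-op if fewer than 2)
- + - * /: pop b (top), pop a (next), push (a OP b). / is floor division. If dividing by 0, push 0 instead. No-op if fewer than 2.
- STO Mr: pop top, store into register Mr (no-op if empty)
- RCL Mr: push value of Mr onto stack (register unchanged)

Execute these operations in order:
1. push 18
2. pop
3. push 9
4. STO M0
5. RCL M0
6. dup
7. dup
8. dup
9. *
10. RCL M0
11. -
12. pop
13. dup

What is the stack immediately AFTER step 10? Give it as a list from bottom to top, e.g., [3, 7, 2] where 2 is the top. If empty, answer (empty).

After op 1 (push 18): stack=[18] mem=[0,0,0,0]
After op 2 (pop): stack=[empty] mem=[0,0,0,0]
After op 3 (push 9): stack=[9] mem=[0,0,0,0]
After op 4 (STO M0): stack=[empty] mem=[9,0,0,0]
After op 5 (RCL M0): stack=[9] mem=[9,0,0,0]
After op 6 (dup): stack=[9,9] mem=[9,0,0,0]
After op 7 (dup): stack=[9,9,9] mem=[9,0,0,0]
After op 8 (dup): stack=[9,9,9,9] mem=[9,0,0,0]
After op 9 (*): stack=[9,9,81] mem=[9,0,0,0]
After op 10 (RCL M0): stack=[9,9,81,9] mem=[9,0,0,0]

[9, 9, 81, 9]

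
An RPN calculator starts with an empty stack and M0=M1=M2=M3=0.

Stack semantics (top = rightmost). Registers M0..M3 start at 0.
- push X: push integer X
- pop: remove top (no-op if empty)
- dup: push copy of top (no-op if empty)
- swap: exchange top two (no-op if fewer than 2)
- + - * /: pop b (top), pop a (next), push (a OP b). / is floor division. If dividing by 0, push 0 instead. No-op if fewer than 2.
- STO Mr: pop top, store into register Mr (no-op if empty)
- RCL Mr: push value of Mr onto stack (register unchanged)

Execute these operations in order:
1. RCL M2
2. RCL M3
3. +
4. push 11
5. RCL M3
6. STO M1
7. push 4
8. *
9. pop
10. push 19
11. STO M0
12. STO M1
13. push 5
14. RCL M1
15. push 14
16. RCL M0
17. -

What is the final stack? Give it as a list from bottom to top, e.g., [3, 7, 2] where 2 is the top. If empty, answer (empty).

After op 1 (RCL M2): stack=[0] mem=[0,0,0,0]
After op 2 (RCL M3): stack=[0,0] mem=[0,0,0,0]
After op 3 (+): stack=[0] mem=[0,0,0,0]
After op 4 (push 11): stack=[0,11] mem=[0,0,0,0]
After op 5 (RCL M3): stack=[0,11,0] mem=[0,0,0,0]
After op 6 (STO M1): stack=[0,11] mem=[0,0,0,0]
After op 7 (push 4): stack=[0,11,4] mem=[0,0,0,0]
After op 8 (*): stack=[0,44] mem=[0,0,0,0]
After op 9 (pop): stack=[0] mem=[0,0,0,0]
After op 10 (push 19): stack=[0,19] mem=[0,0,0,0]
After op 11 (STO M0): stack=[0] mem=[19,0,0,0]
After op 12 (STO M1): stack=[empty] mem=[19,0,0,0]
After op 13 (push 5): stack=[5] mem=[19,0,0,0]
After op 14 (RCL M1): stack=[5,0] mem=[19,0,0,0]
After op 15 (push 14): stack=[5,0,14] mem=[19,0,0,0]
After op 16 (RCL M0): stack=[5,0,14,19] mem=[19,0,0,0]
After op 17 (-): stack=[5,0,-5] mem=[19,0,0,0]

Answer: [5, 0, -5]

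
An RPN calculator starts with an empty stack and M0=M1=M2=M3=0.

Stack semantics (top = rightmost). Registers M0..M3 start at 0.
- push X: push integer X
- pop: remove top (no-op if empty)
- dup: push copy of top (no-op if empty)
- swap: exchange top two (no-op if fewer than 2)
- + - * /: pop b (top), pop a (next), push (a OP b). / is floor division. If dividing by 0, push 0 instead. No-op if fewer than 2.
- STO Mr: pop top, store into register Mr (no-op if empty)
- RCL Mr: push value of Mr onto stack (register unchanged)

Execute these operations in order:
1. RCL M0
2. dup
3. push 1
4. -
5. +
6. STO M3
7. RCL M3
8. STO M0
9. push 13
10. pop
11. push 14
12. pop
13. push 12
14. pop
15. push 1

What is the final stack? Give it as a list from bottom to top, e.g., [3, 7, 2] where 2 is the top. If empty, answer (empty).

After op 1 (RCL M0): stack=[0] mem=[0,0,0,0]
After op 2 (dup): stack=[0,0] mem=[0,0,0,0]
After op 3 (push 1): stack=[0,0,1] mem=[0,0,0,0]
After op 4 (-): stack=[0,-1] mem=[0,0,0,0]
After op 5 (+): stack=[-1] mem=[0,0,0,0]
After op 6 (STO M3): stack=[empty] mem=[0,0,0,-1]
After op 7 (RCL M3): stack=[-1] mem=[0,0,0,-1]
After op 8 (STO M0): stack=[empty] mem=[-1,0,0,-1]
After op 9 (push 13): stack=[13] mem=[-1,0,0,-1]
After op 10 (pop): stack=[empty] mem=[-1,0,0,-1]
After op 11 (push 14): stack=[14] mem=[-1,0,0,-1]
After op 12 (pop): stack=[empty] mem=[-1,0,0,-1]
After op 13 (push 12): stack=[12] mem=[-1,0,0,-1]
After op 14 (pop): stack=[empty] mem=[-1,0,0,-1]
After op 15 (push 1): stack=[1] mem=[-1,0,0,-1]

Answer: [1]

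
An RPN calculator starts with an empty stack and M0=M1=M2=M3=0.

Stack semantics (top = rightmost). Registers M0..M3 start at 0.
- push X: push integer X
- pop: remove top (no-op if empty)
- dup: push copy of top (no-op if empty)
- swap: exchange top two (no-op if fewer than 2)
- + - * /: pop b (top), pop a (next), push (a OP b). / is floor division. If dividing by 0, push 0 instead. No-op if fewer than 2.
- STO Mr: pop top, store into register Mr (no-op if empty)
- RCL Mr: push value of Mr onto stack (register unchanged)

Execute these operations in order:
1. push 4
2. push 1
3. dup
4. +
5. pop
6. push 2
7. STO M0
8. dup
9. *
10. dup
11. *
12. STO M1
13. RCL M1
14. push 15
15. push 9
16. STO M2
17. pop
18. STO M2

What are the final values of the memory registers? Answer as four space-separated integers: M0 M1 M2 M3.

Answer: 2 256 256 0

Derivation:
After op 1 (push 4): stack=[4] mem=[0,0,0,0]
After op 2 (push 1): stack=[4,1] mem=[0,0,0,0]
After op 3 (dup): stack=[4,1,1] mem=[0,0,0,0]
After op 4 (+): stack=[4,2] mem=[0,0,0,0]
After op 5 (pop): stack=[4] mem=[0,0,0,0]
After op 6 (push 2): stack=[4,2] mem=[0,0,0,0]
After op 7 (STO M0): stack=[4] mem=[2,0,0,0]
After op 8 (dup): stack=[4,4] mem=[2,0,0,0]
After op 9 (*): stack=[16] mem=[2,0,0,0]
After op 10 (dup): stack=[16,16] mem=[2,0,0,0]
After op 11 (*): stack=[256] mem=[2,0,0,0]
After op 12 (STO M1): stack=[empty] mem=[2,256,0,0]
After op 13 (RCL M1): stack=[256] mem=[2,256,0,0]
After op 14 (push 15): stack=[256,15] mem=[2,256,0,0]
After op 15 (push 9): stack=[256,15,9] mem=[2,256,0,0]
After op 16 (STO M2): stack=[256,15] mem=[2,256,9,0]
After op 17 (pop): stack=[256] mem=[2,256,9,0]
After op 18 (STO M2): stack=[empty] mem=[2,256,256,0]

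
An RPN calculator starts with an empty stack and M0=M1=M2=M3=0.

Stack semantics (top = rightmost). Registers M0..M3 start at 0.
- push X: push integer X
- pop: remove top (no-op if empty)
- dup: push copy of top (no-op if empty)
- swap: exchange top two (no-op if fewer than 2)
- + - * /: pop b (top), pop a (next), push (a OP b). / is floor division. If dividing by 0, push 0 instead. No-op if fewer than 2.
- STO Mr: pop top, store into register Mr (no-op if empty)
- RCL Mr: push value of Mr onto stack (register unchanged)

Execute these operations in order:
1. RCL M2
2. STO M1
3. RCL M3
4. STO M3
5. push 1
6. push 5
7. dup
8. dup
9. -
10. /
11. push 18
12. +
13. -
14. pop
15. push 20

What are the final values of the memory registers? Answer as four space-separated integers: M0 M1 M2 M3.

Answer: 0 0 0 0

Derivation:
After op 1 (RCL M2): stack=[0] mem=[0,0,0,0]
After op 2 (STO M1): stack=[empty] mem=[0,0,0,0]
After op 3 (RCL M3): stack=[0] mem=[0,0,0,0]
After op 4 (STO M3): stack=[empty] mem=[0,0,0,0]
After op 5 (push 1): stack=[1] mem=[0,0,0,0]
After op 6 (push 5): stack=[1,5] mem=[0,0,0,0]
After op 7 (dup): stack=[1,5,5] mem=[0,0,0,0]
After op 8 (dup): stack=[1,5,5,5] mem=[0,0,0,0]
After op 9 (-): stack=[1,5,0] mem=[0,0,0,0]
After op 10 (/): stack=[1,0] mem=[0,0,0,0]
After op 11 (push 18): stack=[1,0,18] mem=[0,0,0,0]
After op 12 (+): stack=[1,18] mem=[0,0,0,0]
After op 13 (-): stack=[-17] mem=[0,0,0,0]
After op 14 (pop): stack=[empty] mem=[0,0,0,0]
After op 15 (push 20): stack=[20] mem=[0,0,0,0]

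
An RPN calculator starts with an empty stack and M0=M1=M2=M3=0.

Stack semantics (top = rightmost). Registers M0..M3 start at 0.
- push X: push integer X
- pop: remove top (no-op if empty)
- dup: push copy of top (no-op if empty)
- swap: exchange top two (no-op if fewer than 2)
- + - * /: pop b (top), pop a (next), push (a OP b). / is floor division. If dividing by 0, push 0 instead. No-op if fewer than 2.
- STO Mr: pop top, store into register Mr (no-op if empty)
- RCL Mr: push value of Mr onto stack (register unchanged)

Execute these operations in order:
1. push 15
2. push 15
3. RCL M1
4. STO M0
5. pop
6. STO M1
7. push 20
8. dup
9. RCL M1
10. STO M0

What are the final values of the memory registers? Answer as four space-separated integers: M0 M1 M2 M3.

Answer: 15 15 0 0

Derivation:
After op 1 (push 15): stack=[15] mem=[0,0,0,0]
After op 2 (push 15): stack=[15,15] mem=[0,0,0,0]
After op 3 (RCL M1): stack=[15,15,0] mem=[0,0,0,0]
After op 4 (STO M0): stack=[15,15] mem=[0,0,0,0]
After op 5 (pop): stack=[15] mem=[0,0,0,0]
After op 6 (STO M1): stack=[empty] mem=[0,15,0,0]
After op 7 (push 20): stack=[20] mem=[0,15,0,0]
After op 8 (dup): stack=[20,20] mem=[0,15,0,0]
After op 9 (RCL M1): stack=[20,20,15] mem=[0,15,0,0]
After op 10 (STO M0): stack=[20,20] mem=[15,15,0,0]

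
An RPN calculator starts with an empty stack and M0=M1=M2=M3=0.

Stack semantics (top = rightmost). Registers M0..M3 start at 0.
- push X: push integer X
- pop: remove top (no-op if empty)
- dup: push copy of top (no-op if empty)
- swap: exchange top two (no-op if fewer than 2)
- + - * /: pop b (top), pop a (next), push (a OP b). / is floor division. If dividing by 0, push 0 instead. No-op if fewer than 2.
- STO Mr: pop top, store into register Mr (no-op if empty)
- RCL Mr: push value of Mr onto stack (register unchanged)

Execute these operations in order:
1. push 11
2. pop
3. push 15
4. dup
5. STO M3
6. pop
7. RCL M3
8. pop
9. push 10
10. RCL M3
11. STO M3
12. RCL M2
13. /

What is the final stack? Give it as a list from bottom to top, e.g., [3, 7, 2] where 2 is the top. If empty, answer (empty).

After op 1 (push 11): stack=[11] mem=[0,0,0,0]
After op 2 (pop): stack=[empty] mem=[0,0,0,0]
After op 3 (push 15): stack=[15] mem=[0,0,0,0]
After op 4 (dup): stack=[15,15] mem=[0,0,0,0]
After op 5 (STO M3): stack=[15] mem=[0,0,0,15]
After op 6 (pop): stack=[empty] mem=[0,0,0,15]
After op 7 (RCL M3): stack=[15] mem=[0,0,0,15]
After op 8 (pop): stack=[empty] mem=[0,0,0,15]
After op 9 (push 10): stack=[10] mem=[0,0,0,15]
After op 10 (RCL M3): stack=[10,15] mem=[0,0,0,15]
After op 11 (STO M3): stack=[10] mem=[0,0,0,15]
After op 12 (RCL M2): stack=[10,0] mem=[0,0,0,15]
After op 13 (/): stack=[0] mem=[0,0,0,15]

Answer: [0]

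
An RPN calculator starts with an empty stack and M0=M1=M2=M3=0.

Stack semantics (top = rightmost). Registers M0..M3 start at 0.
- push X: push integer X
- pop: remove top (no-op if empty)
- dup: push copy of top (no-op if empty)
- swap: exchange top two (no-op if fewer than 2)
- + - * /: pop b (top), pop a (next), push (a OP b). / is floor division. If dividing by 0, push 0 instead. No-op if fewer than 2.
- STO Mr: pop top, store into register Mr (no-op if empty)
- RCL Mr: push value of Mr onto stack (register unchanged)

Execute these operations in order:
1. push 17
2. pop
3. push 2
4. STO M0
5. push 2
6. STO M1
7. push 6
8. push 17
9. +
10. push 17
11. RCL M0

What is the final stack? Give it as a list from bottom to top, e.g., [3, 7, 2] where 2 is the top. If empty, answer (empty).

Answer: [23, 17, 2]

Derivation:
After op 1 (push 17): stack=[17] mem=[0,0,0,0]
After op 2 (pop): stack=[empty] mem=[0,0,0,0]
After op 3 (push 2): stack=[2] mem=[0,0,0,0]
After op 4 (STO M0): stack=[empty] mem=[2,0,0,0]
After op 5 (push 2): stack=[2] mem=[2,0,0,0]
After op 6 (STO M1): stack=[empty] mem=[2,2,0,0]
After op 7 (push 6): stack=[6] mem=[2,2,0,0]
After op 8 (push 17): stack=[6,17] mem=[2,2,0,0]
After op 9 (+): stack=[23] mem=[2,2,0,0]
After op 10 (push 17): stack=[23,17] mem=[2,2,0,0]
After op 11 (RCL M0): stack=[23,17,2] mem=[2,2,0,0]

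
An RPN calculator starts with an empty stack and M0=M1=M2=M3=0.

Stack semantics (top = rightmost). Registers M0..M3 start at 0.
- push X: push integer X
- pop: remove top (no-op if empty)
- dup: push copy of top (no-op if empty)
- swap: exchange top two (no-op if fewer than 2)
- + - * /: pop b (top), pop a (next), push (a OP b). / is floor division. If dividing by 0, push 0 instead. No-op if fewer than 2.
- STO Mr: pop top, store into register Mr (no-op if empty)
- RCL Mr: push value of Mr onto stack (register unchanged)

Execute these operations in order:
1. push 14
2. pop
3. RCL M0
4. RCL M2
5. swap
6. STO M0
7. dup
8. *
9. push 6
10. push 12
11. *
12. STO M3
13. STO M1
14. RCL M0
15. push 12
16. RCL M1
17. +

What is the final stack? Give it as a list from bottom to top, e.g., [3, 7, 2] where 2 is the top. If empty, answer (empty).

Answer: [0, 12]

Derivation:
After op 1 (push 14): stack=[14] mem=[0,0,0,0]
After op 2 (pop): stack=[empty] mem=[0,0,0,0]
After op 3 (RCL M0): stack=[0] mem=[0,0,0,0]
After op 4 (RCL M2): stack=[0,0] mem=[0,0,0,0]
After op 5 (swap): stack=[0,0] mem=[0,0,0,0]
After op 6 (STO M0): stack=[0] mem=[0,0,0,0]
After op 7 (dup): stack=[0,0] mem=[0,0,0,0]
After op 8 (*): stack=[0] mem=[0,0,0,0]
After op 9 (push 6): stack=[0,6] mem=[0,0,0,0]
After op 10 (push 12): stack=[0,6,12] mem=[0,0,0,0]
After op 11 (*): stack=[0,72] mem=[0,0,0,0]
After op 12 (STO M3): stack=[0] mem=[0,0,0,72]
After op 13 (STO M1): stack=[empty] mem=[0,0,0,72]
After op 14 (RCL M0): stack=[0] mem=[0,0,0,72]
After op 15 (push 12): stack=[0,12] mem=[0,0,0,72]
After op 16 (RCL M1): stack=[0,12,0] mem=[0,0,0,72]
After op 17 (+): stack=[0,12] mem=[0,0,0,72]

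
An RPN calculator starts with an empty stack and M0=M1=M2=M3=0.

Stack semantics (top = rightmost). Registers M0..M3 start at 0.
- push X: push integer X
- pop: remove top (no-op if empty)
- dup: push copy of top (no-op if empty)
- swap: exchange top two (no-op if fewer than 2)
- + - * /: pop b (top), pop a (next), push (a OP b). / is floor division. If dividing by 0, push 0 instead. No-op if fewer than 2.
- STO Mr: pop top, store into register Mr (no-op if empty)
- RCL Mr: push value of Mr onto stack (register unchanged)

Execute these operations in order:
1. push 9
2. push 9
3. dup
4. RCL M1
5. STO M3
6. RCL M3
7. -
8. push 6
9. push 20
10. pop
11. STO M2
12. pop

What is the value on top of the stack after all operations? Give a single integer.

After op 1 (push 9): stack=[9] mem=[0,0,0,0]
After op 2 (push 9): stack=[9,9] mem=[0,0,0,0]
After op 3 (dup): stack=[9,9,9] mem=[0,0,0,0]
After op 4 (RCL M1): stack=[9,9,9,0] mem=[0,0,0,0]
After op 5 (STO M3): stack=[9,9,9] mem=[0,0,0,0]
After op 6 (RCL M3): stack=[9,9,9,0] mem=[0,0,0,0]
After op 7 (-): stack=[9,9,9] mem=[0,0,0,0]
After op 8 (push 6): stack=[9,9,9,6] mem=[0,0,0,0]
After op 9 (push 20): stack=[9,9,9,6,20] mem=[0,0,0,0]
After op 10 (pop): stack=[9,9,9,6] mem=[0,0,0,0]
After op 11 (STO M2): stack=[9,9,9] mem=[0,0,6,0]
After op 12 (pop): stack=[9,9] mem=[0,0,6,0]

Answer: 9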